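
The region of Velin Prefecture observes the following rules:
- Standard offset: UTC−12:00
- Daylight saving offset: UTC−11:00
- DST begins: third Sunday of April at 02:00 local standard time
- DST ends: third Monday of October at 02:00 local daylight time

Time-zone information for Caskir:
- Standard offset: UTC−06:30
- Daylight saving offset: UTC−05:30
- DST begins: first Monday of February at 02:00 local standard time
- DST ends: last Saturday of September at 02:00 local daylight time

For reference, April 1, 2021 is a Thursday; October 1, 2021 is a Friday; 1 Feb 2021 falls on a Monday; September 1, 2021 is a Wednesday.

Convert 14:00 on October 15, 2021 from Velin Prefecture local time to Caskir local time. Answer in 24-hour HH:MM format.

1 April 2021 is a Thursday, so the first Sunday is April 4 and the third is April 18.
1 October 2021 is a Friday, so the first Monday is October 4 and the third is October 18.
Daylight saving runs 18 April – 18 October; October 15, 2021 is inside that window, so Velin Prefecture is at UTC−11:00.
14:00 Velin Prefecture + 11h = 01:00 UTC (rolling into the next day, 16 October 2021).
1 February 2021 is a Monday, so the first Monday is February 1.
1 September 2021 is a Wednesday, so Saturdays fall on 4, 11, 18, 25; the last is September 25.
At the standard offset (UTC−06:30), 01:00 UTC − 6h30m = 18:30 Caskir standard time (rolling into the previous day, 15 October 2021).
Daylight saving runs 1 February – 25 September; the standard-time date in Caskir, October 15, 2021, is outside that window, so Caskir is on standard time at UTC−06:30.
01:00 UTC − 6h30m = 18:30 Caskir (rolling into the previous day, 15 October 2021).

18:30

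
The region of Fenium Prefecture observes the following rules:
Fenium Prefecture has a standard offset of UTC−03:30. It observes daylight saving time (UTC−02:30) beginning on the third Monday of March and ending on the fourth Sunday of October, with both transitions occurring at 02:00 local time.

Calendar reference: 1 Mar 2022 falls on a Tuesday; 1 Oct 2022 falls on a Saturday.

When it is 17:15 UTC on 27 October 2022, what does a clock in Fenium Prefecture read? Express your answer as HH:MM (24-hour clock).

1 March 2022 is a Tuesday, so the first Monday is March 7 and the third is March 21.
1 October 2022 is a Saturday, so the first Sunday is October 2 and the fourth is October 23.
At the standard offset (UTC−03:30), 17:15 UTC − 3h30m = 13:45 Fenium Prefecture standard time.
The standard-time date in Fenium Prefecture, 27 October 2022, does not fall between 21 March and 23 October, so daylight saving is not in effect and Fenium Prefecture is at UTC−03:30.
17:15 UTC − 3h30m = 13:45 local.

13:45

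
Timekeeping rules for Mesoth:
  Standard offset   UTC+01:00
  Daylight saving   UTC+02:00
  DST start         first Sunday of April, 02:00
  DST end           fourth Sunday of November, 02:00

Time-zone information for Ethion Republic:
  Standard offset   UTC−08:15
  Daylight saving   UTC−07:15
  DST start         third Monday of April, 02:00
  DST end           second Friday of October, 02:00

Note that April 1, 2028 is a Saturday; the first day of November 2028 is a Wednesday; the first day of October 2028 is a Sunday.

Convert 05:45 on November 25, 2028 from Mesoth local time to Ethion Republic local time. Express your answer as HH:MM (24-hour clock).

19:30

1 April 2028 is a Saturday, so the first Sunday is April 2.
1 November 2028 is a Wednesday, so the first Sunday is November 5 and the fourth is November 26.
November 25, 2028 falls between 2 April and 26 November, so daylight saving is in effect and Mesoth is at UTC+02:00.
05:45 Mesoth − 2h = 03:45 UTC.
1 April 2028 is a Saturday, so the first Monday is April 3 and the third is April 17.
1 October 2028 is a Sunday, so the first Friday is October 6 and the second is October 13.
At the standard offset (UTC−08:15), 03:45 UTC − 8h15m = 19:30 Ethion Republic standard time (rolling into the previous day, 24 November 2028).
Daylight saving runs 17 April – 13 October; the standard-time date in Ethion Republic, November 24, 2028, is outside that window, so Ethion Republic is on standard time at UTC−08:15.
03:45 UTC − 8h15m = 19:30 Ethion Republic (rolling into the previous day, 24 November 2028).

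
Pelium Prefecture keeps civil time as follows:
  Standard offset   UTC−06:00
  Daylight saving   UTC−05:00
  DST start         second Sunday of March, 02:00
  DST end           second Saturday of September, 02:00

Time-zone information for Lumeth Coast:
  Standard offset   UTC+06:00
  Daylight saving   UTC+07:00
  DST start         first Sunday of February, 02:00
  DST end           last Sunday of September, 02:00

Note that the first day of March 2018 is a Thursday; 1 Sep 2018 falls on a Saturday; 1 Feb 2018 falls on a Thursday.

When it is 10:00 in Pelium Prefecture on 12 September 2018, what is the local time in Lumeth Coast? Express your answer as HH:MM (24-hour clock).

1 March 2018 is a Thursday, so the first Sunday is March 4 and the second is March 11.
1 September 2018 is a Saturday, so the first Saturday is September 1 and the second is September 8.
12 September 2018 is outside the daylight-saving period (11 March – 8 September), so Pelium Prefecture is on standard time, UTC−06:00.
10:00 Pelium Prefecture + 6h = 16:00 UTC.
1 February 2018 is a Thursday, so the first Sunday is February 4.
1 September 2018 is a Saturday, so Sundays fall on 2, 9, 16, 23, 30; the last is September 30.
At the standard offset (UTC+06:00), 16:00 UTC + 6h = 22:00 Lumeth Coast standard time.
The standard-time date in Lumeth Coast, 12 September 2018, lies within the daylight-saving period (4 February – 30 September), so Lumeth Coast is on daylight time, UTC+07:00.
16:00 UTC + 7h = 23:00 Lumeth Coast.

23:00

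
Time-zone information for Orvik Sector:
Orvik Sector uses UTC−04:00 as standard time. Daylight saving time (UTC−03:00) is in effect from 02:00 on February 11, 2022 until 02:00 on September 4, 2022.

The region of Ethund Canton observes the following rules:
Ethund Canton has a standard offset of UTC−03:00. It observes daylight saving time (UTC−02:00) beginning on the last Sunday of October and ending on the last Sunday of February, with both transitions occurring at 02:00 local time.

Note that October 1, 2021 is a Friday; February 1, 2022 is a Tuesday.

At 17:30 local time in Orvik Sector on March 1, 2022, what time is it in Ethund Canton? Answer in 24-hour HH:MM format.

March 1, 2022 lies within the daylight-saving period (11 February – 4 September), so Orvik Sector is on daylight time, UTC−03:00.
17:30 Orvik Sector + 3h = 20:30 UTC.
1 October 2021 is a Friday, so Sundays fall on 3, 10, 17, 24, 31; the last is October 31.
1 February 2022 is a Tuesday, so Sundays fall on 6, 13, 20, 27; the last is February 27.
At the standard offset (UTC−03:00), 20:30 UTC − 3h = 17:30 Ethund Canton standard time.
The standard-time date in Ethund Canton, March 1, 2022, is outside the daylight-saving period (31 October 2021 – 27 February 2022), so Ethund Canton is on standard time, UTC−03:00.
20:30 UTC − 3h = 17:30 Ethund Canton.

17:30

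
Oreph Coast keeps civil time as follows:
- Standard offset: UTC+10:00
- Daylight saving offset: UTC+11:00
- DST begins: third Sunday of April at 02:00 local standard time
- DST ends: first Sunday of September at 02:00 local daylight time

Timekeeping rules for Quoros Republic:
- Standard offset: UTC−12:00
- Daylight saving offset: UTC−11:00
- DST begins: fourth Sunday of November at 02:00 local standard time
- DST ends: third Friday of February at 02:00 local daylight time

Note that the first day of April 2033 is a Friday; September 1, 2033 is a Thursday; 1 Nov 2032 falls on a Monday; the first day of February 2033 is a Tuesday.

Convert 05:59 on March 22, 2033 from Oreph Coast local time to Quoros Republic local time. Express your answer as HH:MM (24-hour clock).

07:59

1 April 2033 is a Friday, so the first Sunday is April 3 and the third is April 17.
1 September 2033 is a Thursday, so the first Sunday is September 4.
Daylight saving runs 17 April – 4 September; March 22, 2033 is outside that window, so Oreph Coast is on standard time at UTC+10:00.
05:59 Oreph Coast − 10h = 19:59 UTC (rolling into the previous day, 21 March 2033).
1 November 2032 is a Monday, so the first Sunday is November 7 and the fourth is November 28.
1 February 2033 is a Tuesday, so the first Friday is February 4 and the third is February 18.
At the standard offset (UTC−12:00), 19:59 UTC − 12h = 07:59 Quoros Republic standard time.
The standard-time date in Quoros Republic, March 21, 2033, is outside the daylight-saving period (28 November 2032 – 18 February 2033), so Quoros Republic is on standard time, UTC−12:00.
19:59 UTC − 12h = 07:59 Quoros Republic.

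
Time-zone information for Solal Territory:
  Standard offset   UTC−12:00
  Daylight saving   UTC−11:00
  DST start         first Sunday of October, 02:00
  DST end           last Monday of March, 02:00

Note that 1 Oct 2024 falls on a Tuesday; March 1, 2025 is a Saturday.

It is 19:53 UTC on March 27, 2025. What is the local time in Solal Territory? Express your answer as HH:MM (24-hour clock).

1 October 2024 is a Tuesday, so the first Sunday is October 6.
1 March 2025 is a Saturday, so Mondays fall on 3, 10, 17, 24, 31; the last is March 31.
At the standard offset (UTC−12:00), 19:53 UTC − 12h = 07:53 Solal Territory standard time.
The standard-time date in Solal Territory, March 27, 2025, falls between 6 October 2024 and 31 March 2025, so daylight saving is in effect and Solal Territory is at UTC−11:00.
19:53 UTC − 11h = 08:53 local.

08:53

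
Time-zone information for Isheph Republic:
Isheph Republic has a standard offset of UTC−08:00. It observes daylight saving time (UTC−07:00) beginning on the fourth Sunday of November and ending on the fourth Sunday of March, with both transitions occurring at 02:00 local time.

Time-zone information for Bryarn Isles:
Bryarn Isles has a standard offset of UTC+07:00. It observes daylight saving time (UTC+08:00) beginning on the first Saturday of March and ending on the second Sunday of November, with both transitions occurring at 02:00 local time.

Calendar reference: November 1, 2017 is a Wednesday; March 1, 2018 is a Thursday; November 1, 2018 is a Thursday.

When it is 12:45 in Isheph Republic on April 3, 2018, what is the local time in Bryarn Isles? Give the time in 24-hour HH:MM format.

04:45

1 November 2017 is a Wednesday, so the first Sunday is November 5 and the fourth is November 26.
1 March 2018 is a Thursday, so the first Sunday is March 4 and the fourth is March 25.
April 3, 2018 is outside the daylight-saving period (26 November 2017 – 25 March 2018), so Isheph Republic is on standard time, UTC−08:00.
12:45 Isheph Republic + 8h = 20:45 UTC.
1 March 2018 is a Thursday, so the first Saturday is March 3.
1 November 2018 is a Thursday, so the first Sunday is November 4 and the second is November 11.
At the standard offset (UTC+07:00), 20:45 UTC + 7h = 03:45 Bryarn Isles standard time (rolling into the next day, 4 April 2018).
Daylight saving runs 3 March – 11 November; the standard-time date in Bryarn Isles, April 4, 2018, is inside that window, so Bryarn Isles is at UTC+08:00.
20:45 UTC + 8h = 04:45 Bryarn Isles (rolling into the next day, 4 April 2018).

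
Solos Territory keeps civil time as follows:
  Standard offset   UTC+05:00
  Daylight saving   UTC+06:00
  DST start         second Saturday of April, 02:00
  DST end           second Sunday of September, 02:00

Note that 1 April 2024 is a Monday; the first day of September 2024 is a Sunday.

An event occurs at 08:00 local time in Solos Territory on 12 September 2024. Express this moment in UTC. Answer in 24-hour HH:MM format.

03:00

1 April 2024 is a Monday, so the first Saturday is April 6 and the second is April 13.
1 September 2024 is a Sunday, so the first Sunday is September 1 and the second is September 8.
12 September 2024 does not fall between 13 April and 8 September, so daylight saving is not in effect and Solos Territory is at UTC+05:00.
08:00 local − 5h = 03:00 UTC.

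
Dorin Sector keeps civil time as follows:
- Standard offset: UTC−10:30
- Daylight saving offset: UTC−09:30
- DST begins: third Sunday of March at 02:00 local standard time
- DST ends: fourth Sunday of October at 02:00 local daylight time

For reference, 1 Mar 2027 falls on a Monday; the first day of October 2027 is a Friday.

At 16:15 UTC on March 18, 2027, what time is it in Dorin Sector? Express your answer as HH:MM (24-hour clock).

1 March 2027 is a Monday, so the first Sunday is March 7 and the third is March 21.
1 October 2027 is a Friday, so the first Sunday is October 3 and the fourth is October 24.
At the standard offset (UTC−10:30), 16:15 UTC − 10h30m = 05:45 Dorin Sector standard time.
The standard-time date in Dorin Sector, March 18, 2027, is outside the daylight-saving period (21 March – 24 October), so Dorin Sector is on standard time, UTC−10:30.
16:15 UTC − 10h30m = 05:45 local.

05:45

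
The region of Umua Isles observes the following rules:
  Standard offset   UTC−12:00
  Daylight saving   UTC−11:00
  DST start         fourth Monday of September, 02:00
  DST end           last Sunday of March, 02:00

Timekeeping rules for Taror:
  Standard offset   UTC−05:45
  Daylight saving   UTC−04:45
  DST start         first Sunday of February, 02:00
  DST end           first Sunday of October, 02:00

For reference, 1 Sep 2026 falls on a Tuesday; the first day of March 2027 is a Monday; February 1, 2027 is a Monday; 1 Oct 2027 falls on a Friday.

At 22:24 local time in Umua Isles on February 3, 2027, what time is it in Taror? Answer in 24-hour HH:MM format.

1 September 2026 is a Tuesday, so the first Monday is September 7 and the fourth is September 28.
1 March 2027 is a Monday, so Sundays fall on 7, 14, 21, 28; the last is March 28.
February 3, 2027 lies within the daylight-saving period (28 September 2026 – 28 March 2027), so Umua Isles is on daylight time, UTC−11:00.
22:24 Umua Isles + 11h = 09:24 UTC (rolling into the next day, 4 February 2027).
1 February 2027 is a Monday, so the first Sunday is February 7.
1 October 2027 is a Friday, so the first Sunday is October 3.
At the standard offset (UTC−05:45), 09:24 UTC − 5h45m = 03:39 Taror standard time.
Daylight saving runs 7 February – 3 October; the standard-time date in Taror, February 4, 2027, is outside that window, so Taror is on standard time at UTC−05:45.
09:24 UTC − 5h45m = 03:39 Taror.

03:39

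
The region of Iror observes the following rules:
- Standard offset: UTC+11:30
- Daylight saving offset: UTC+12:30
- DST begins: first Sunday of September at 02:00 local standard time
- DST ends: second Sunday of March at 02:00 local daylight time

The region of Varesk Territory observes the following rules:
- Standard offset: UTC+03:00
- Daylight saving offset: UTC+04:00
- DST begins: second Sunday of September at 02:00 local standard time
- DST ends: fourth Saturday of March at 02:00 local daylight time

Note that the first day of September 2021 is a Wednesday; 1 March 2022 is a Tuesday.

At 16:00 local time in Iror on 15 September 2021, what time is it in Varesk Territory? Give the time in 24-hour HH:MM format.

1 September 2021 is a Wednesday, so the first Sunday is September 5.
1 March 2022 is a Tuesday, so the first Sunday is March 6 and the second is March 13.
15 September 2021 falls between 5 September 2021 and 13 March 2022, so daylight saving is in effect and Iror is at UTC+12:30.
16:00 Iror − 12h30m = 03:30 UTC.
1 September 2021 is a Wednesday, so the first Sunday is September 5 and the second is September 12.
1 March 2022 is a Tuesday, so the first Saturday is March 5 and the fourth is March 26.
At the standard offset (UTC+03:00), 03:30 UTC + 3h = 06:30 Varesk Territory standard time.
The standard-time date in Varesk Territory, 15 September 2021, falls between 12 September 2021 and 26 March 2022, so daylight saving is in effect and Varesk Territory is at UTC+04:00.
03:30 UTC + 4h = 07:30 Varesk Territory.

07:30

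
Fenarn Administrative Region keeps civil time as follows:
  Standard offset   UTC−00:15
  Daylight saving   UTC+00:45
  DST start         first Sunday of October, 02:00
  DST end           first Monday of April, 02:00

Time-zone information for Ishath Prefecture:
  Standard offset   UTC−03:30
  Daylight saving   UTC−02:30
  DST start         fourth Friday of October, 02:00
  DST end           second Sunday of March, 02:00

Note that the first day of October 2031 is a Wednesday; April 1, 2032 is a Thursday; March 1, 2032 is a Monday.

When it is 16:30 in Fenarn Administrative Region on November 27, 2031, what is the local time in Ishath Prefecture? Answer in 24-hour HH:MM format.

1 October 2031 is a Wednesday, so the first Sunday is October 5.
1 April 2032 is a Thursday, so the first Monday is April 5.
November 27, 2031 falls between 5 October 2031 and 5 April 2032, so daylight saving is in effect and Fenarn Administrative Region is at UTC+00:45.
16:30 Fenarn Administrative Region − 0h45m = 15:45 UTC.
1 October 2031 is a Wednesday, so the first Friday is October 3 and the fourth is October 24.
1 March 2032 is a Monday, so the first Sunday is March 7 and the second is March 14.
At the standard offset (UTC−03:30), 15:45 UTC − 3h30m = 12:15 Ishath Prefecture standard time.
The standard-time date in Ishath Prefecture, November 27, 2031, falls between 24 October 2031 and 14 March 2032, so daylight saving is in effect and Ishath Prefecture is at UTC−02:30.
15:45 UTC − 2h30m = 13:15 Ishath Prefecture.

13:15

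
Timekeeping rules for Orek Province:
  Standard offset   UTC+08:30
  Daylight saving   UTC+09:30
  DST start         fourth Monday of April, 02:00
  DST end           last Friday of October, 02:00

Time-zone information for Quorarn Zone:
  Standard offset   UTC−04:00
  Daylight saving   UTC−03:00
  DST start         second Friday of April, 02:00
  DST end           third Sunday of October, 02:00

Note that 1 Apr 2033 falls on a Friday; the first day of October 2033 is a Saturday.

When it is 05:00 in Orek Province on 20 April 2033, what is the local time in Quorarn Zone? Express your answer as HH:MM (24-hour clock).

1 April 2033 is a Friday, so the first Monday is April 4 and the fourth is April 25.
1 October 2033 is a Saturday, so Fridays fall on 7, 14, 21, 28; the last is October 28.
20 April 2033 is outside the daylight-saving period (25 April – 28 October), so Orek Province is on standard time, UTC+08:30.
05:00 Orek Province − 8h30m = 20:30 UTC (rolling into the previous day, 19 April 2033).
1 April 2033 is a Friday, so the first Friday is April 1 and the second is April 8.
1 October 2033 is a Saturday, so the first Sunday is October 2 and the third is October 16.
At the standard offset (UTC−04:00), 20:30 UTC − 4h = 16:30 Quorarn Zone standard time.
The standard-time date in Quorarn Zone, 19 April 2033, falls between 8 April and 16 October, so daylight saving is in effect and Quorarn Zone is at UTC−03:00.
20:30 UTC − 3h = 17:30 Quorarn Zone.

17:30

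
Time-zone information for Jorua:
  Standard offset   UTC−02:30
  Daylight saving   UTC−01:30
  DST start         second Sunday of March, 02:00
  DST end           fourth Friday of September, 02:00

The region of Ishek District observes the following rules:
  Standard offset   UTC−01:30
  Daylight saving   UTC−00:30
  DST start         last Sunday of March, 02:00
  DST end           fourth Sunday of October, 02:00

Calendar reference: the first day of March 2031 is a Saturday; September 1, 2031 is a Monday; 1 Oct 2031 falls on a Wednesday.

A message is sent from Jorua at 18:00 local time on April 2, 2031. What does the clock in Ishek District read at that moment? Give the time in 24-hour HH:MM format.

1 March 2031 is a Saturday, so the first Sunday is March 2 and the second is March 9.
1 September 2031 is a Monday, so the first Friday is September 5 and the fourth is September 26.
April 2, 2031 falls between 9 March and 26 September, so daylight saving is in effect and Jorua is at UTC−01:30.
18:00 Jorua + 1h30m = 19:30 UTC.
1 March 2031 is a Saturday, so Sundays fall on 2, 9, 16, 23, 30; the last is March 30.
1 October 2031 is a Wednesday, so the first Sunday is October 5 and the fourth is October 26.
At the standard offset (UTC−01:30), 19:30 UTC − 1h30m = 18:00 Ishek District standard time.
The standard-time date in Ishek District, April 2, 2031, lies within the daylight-saving period (30 March – 26 October), so Ishek District is on daylight time, UTC−00:30.
19:30 UTC − 0h30m = 19:00 Ishek District.

19:00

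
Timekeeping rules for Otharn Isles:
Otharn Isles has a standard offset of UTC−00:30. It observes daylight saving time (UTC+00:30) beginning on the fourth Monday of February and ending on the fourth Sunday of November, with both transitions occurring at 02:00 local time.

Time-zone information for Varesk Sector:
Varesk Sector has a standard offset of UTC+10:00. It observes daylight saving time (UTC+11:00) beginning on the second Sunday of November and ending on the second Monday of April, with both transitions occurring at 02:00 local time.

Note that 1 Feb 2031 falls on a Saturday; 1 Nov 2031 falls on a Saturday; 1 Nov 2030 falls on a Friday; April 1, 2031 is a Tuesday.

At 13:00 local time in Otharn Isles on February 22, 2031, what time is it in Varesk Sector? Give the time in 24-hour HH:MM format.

1 February 2031 is a Saturday, so the first Monday is February 3 and the fourth is February 24.
1 November 2031 is a Saturday, so the first Sunday is November 2 and the fourth is November 23.
February 22, 2031 is outside the daylight-saving period (24 February – 23 November), so Otharn Isles is on standard time, UTC−00:30.
13:00 Otharn Isles + 0h30m = 13:30 UTC.
1 November 2030 is a Friday, so the first Sunday is November 3 and the second is November 10.
1 April 2031 is a Tuesday, so the first Monday is April 7 and the second is April 14.
At the standard offset (UTC+10:00), 13:30 UTC + 10h = 23:30 Varesk Sector standard time.
The standard-time date in Varesk Sector, February 22, 2031, lies within the daylight-saving period (10 November 2030 – 14 April 2031), so Varesk Sector is on daylight time, UTC+11:00.
13:30 UTC + 11h = 00:30 Varesk Sector (rolling into the next day, 23 February 2031).

00:30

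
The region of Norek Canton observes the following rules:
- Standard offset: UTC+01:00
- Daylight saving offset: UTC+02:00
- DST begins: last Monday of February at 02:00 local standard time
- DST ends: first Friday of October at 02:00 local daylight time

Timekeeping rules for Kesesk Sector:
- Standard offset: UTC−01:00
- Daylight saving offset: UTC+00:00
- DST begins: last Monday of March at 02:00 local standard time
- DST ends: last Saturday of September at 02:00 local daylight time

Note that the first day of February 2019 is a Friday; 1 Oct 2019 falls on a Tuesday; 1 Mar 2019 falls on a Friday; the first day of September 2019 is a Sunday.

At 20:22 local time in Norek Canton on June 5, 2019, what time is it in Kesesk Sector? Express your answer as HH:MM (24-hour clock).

1 February 2019 is a Friday, so Mondays fall on 4, 11, 18, 25; the last is February 25.
1 October 2019 is a Tuesday, so the first Friday is October 4.
June 5, 2019 lies within the daylight-saving period (25 February – 4 October), so Norek Canton is on daylight time, UTC+02:00.
20:22 Norek Canton − 2h = 18:22 UTC.
1 March 2019 is a Friday, so Mondays fall on 4, 11, 18, 25; the last is March 25.
1 September 2019 is a Sunday, so Saturdays fall on 7, 14, 21, 28; the last is September 28.
At the standard offset (UTC−01:00), 18:22 UTC − 1h = 17:22 Kesesk Sector standard time.
The standard-time date in Kesesk Sector, June 5, 2019, falls between 25 March and 28 September, so daylight saving is in effect and Kesesk Sector is at UTC+00:00.
18:22 UTC + 0h = 18:22 Kesesk Sector.

18:22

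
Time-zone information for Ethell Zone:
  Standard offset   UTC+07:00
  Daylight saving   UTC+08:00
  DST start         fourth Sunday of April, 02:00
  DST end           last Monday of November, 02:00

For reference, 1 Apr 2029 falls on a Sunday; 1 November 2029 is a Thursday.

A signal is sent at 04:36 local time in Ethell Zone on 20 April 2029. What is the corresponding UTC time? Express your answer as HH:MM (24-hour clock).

1 April 2029 is a Sunday, so the first Sunday is April 1 and the fourth is April 22.
1 November 2029 is a Thursday, so Mondays fall on 5, 12, 19, 26; the last is November 26.
20 April 2029 does not fall between 22 April and 26 November, so daylight saving is not in effect and Ethell Zone is at UTC+07:00.
04:36 local − 7h = 21:36 UTC (rolling into the previous day, 19 April 2029).

21:36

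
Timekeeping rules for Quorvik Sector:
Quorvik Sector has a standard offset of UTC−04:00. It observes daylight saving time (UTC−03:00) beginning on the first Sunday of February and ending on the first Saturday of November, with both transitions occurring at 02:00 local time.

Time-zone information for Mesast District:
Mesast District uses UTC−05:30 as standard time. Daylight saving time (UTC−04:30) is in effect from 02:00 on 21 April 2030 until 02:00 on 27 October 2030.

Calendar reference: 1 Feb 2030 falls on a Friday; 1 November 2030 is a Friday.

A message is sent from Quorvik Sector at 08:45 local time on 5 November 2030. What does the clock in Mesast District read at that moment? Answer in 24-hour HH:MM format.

07:15

1 February 2030 is a Friday, so the first Sunday is February 3.
1 November 2030 is a Friday, so the first Saturday is November 2.
5 November 2030 does not fall between 3 February and 2 November, so daylight saving is not in effect and Quorvik Sector is at UTC−04:00.
08:45 Quorvik Sector + 4h = 12:45 UTC.
At the standard offset (UTC−05:30), 12:45 UTC − 5h30m = 07:15 Mesast District standard time.
The standard-time date in Mesast District, 5 November 2030, does not fall between 21 April and 27 October, so daylight saving is not in effect and Mesast District is at UTC−05:30.
12:45 UTC − 5h30m = 07:15 Mesast District.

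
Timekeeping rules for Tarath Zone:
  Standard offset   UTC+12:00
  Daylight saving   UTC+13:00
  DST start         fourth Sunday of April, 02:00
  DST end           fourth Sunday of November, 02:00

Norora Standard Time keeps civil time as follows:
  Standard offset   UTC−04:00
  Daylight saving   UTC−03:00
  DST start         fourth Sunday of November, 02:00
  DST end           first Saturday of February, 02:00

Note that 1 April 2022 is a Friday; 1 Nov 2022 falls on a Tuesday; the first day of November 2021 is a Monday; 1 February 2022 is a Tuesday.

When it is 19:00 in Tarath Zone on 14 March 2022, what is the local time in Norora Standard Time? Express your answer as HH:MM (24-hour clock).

1 April 2022 is a Friday, so the first Sunday is April 3 and the fourth is April 24.
1 November 2022 is a Tuesday, so the first Sunday is November 6 and the fourth is November 27.
Daylight saving runs 24 April – 27 November; 14 March 2022 is outside that window, so Tarath Zone is on standard time at UTC+12:00.
19:00 Tarath Zone − 12h = 07:00 UTC.
1 November 2021 is a Monday, so the first Sunday is November 7 and the fourth is November 28.
1 February 2022 is a Tuesday, so the first Saturday is February 5.
At the standard offset (UTC−04:00), 07:00 UTC − 4h = 03:00 Norora Standard Time standard time.
The standard-time date in Norora Standard Time, 14 March 2022, is outside the daylight-saving period (28 November 2021 – 5 February 2022), so Norora Standard Time is on standard time, UTC−04:00.
07:00 UTC − 4h = 03:00 Norora Standard Time.

03:00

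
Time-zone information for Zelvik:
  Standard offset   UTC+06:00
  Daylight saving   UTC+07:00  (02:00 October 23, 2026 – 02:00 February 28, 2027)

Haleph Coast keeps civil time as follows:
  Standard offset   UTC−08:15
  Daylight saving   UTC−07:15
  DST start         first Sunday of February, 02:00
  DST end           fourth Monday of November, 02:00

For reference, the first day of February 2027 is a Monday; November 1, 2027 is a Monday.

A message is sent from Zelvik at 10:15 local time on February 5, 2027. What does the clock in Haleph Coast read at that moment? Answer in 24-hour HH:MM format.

19:00

February 5, 2027 lies within the daylight-saving period (23 October 2026 – 28 February 2027), so Zelvik is on daylight time, UTC+07:00.
10:15 Zelvik − 7h = 03:15 UTC.
1 February 2027 is a Monday, so the first Sunday is February 7.
1 November 2027 is a Monday, so the first Monday is November 1 and the fourth is November 22.
At the standard offset (UTC−08:15), 03:15 UTC − 8h15m = 19:00 Haleph Coast standard time (rolling into the previous day, 4 February 2027).
The standard-time date in Haleph Coast, February 4, 2027, does not fall between 7 February and 22 November, so daylight saving is not in effect and Haleph Coast is at UTC−08:15.
03:15 UTC − 8h15m = 19:00 Haleph Coast (rolling into the previous day, 4 February 2027).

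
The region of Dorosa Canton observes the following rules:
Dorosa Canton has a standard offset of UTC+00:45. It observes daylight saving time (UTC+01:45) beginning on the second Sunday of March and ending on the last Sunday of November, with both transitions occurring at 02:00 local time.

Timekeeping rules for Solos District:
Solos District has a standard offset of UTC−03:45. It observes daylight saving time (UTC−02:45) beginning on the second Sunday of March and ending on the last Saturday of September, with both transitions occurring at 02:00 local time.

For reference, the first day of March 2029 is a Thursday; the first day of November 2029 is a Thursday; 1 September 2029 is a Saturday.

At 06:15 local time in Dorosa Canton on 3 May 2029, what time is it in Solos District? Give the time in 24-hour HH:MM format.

01:45

1 March 2029 is a Thursday, so the first Sunday is March 4 and the second is March 11.
1 November 2029 is a Thursday, so Sundays fall on 4, 11, 18, 25; the last is November 25.
Daylight saving runs 11 March – 25 November; 3 May 2029 is inside that window, so Dorosa Canton is at UTC+01:45.
06:15 Dorosa Canton − 1h45m = 04:30 UTC.
1 March 2029 is a Thursday, so the first Sunday is March 4 and the second is March 11.
1 September 2029 is a Saturday, so Saturdays fall on 1, 8, 15, 22, 29; the last is September 29.
At the standard offset (UTC−03:45), 04:30 UTC − 3h45m = 00:45 Solos District standard time.
The standard-time date in Solos District, 3 May 2029, falls between 11 March and 29 September, so daylight saving is in effect and Solos District is at UTC−02:45.
04:30 UTC − 2h45m = 01:45 Solos District.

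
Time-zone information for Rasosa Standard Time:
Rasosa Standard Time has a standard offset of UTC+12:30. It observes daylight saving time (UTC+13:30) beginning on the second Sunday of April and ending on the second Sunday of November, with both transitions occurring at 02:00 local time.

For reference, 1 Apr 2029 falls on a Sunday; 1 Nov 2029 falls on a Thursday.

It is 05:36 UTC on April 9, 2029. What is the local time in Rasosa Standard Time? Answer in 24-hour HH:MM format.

1 April 2029 is a Sunday, so the first Sunday is April 1 and the second is April 8.
1 November 2029 is a Thursday, so the first Sunday is November 4 and the second is November 11.
At the standard offset (UTC+12:30), 05:36 UTC + 12h30m = 18:06 Rasosa Standard Time standard time.
Daylight saving runs 8 April – 11 November; the standard-time date in Rasosa Standard Time, April 9, 2029, is inside that window, so Rasosa Standard Time is at UTC+13:30.
05:36 UTC + 13h30m = 19:06 local.

19:06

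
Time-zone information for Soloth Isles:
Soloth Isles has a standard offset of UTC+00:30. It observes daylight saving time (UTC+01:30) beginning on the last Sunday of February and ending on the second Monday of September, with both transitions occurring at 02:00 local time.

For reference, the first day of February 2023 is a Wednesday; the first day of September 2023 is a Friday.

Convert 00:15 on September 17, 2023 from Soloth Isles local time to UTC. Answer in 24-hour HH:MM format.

1 February 2023 is a Wednesday, so Sundays fall on 5, 12, 19, 26; the last is February 26.
1 September 2023 is a Friday, so the first Monday is September 4 and the second is September 11.
September 17, 2023 is outside the daylight-saving period (26 February – 11 September), so Soloth Isles is on standard time, UTC+00:30.
00:15 local − 0h30m = 23:45 UTC (rolling into the previous day, 16 September 2023).

23:45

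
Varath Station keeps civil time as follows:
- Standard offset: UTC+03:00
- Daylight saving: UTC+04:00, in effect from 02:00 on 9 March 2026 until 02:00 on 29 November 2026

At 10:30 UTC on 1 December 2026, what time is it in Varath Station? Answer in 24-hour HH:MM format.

13:30

At the standard offset (UTC+03:00), 10:30 UTC + 3h = 13:30 Varath Station standard time.
Daylight saving runs 9 March – 29 November; the standard-time date in Varath Station, 1 December 2026, is outside that window, so Varath Station is on standard time at UTC+03:00.
10:30 UTC + 3h = 13:30 local.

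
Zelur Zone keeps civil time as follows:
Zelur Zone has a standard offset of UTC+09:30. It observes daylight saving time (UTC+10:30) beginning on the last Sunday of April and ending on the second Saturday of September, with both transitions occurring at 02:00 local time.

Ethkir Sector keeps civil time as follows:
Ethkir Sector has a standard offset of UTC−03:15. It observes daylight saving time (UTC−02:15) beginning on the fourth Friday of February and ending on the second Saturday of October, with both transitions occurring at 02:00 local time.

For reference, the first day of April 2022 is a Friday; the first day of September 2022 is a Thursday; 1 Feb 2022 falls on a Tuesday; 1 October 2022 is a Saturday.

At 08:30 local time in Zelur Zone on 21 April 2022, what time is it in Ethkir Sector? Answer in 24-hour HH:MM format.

20:45

1 April 2022 is a Friday, so Sundays fall on 3, 10, 17, 24; the last is April 24.
1 September 2022 is a Thursday, so the first Saturday is September 3 and the second is September 10.
Daylight saving runs 24 April – 10 September; 21 April 2022 is outside that window, so Zelur Zone is on standard time at UTC+09:30.
08:30 Zelur Zone − 9h30m = 23:00 UTC (rolling into the previous day, 20 April 2022).
1 February 2022 is a Tuesday, so the first Friday is February 4 and the fourth is February 25.
1 October 2022 is a Saturday, so the first Saturday is October 1 and the second is October 8.
At the standard offset (UTC−03:15), 23:00 UTC − 3h15m = 19:45 Ethkir Sector standard time.
The standard-time date in Ethkir Sector, 20 April 2022, falls between 25 February and 8 October, so daylight saving is in effect and Ethkir Sector is at UTC−02:15.
23:00 UTC − 2h15m = 20:45 Ethkir Sector.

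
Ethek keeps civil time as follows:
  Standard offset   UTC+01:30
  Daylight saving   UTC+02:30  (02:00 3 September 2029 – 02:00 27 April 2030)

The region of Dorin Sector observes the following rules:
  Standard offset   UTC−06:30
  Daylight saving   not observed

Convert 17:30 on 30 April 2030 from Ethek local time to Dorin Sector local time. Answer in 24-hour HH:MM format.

30 April 2030 is outside the daylight-saving period (3 September 2029 – 27 April 2030), so Ethek is on standard time, UTC+01:30.
17:30 Ethek − 1h30m = 16:00 UTC.
Dorin Sector stays on UTC−06:30 all year.
16:00 UTC − 6h30m = 09:30 Dorin Sector.

09:30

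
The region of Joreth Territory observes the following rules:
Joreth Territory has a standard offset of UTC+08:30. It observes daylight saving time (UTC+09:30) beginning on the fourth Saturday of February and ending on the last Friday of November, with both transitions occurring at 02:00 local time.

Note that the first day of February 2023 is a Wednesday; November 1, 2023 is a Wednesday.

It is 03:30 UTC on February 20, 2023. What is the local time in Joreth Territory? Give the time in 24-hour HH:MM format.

12:00

1 February 2023 is a Wednesday, so the first Saturday is February 4 and the fourth is February 25.
1 November 2023 is a Wednesday, so Fridays fall on 3, 10, 17, 24; the last is November 24.
At the standard offset (UTC+08:30), 03:30 UTC + 8h30m = 12:00 Joreth Territory standard time.
The standard-time date in Joreth Territory, February 20, 2023, does not fall between 25 February and 24 November, so daylight saving is not in effect and Joreth Territory is at UTC+08:30.
03:30 UTC + 8h30m = 12:00 local.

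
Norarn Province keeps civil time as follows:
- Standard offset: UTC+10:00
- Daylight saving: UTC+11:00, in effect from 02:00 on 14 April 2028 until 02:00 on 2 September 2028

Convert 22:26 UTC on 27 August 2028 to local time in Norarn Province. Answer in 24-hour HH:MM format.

At the standard offset (UTC+10:00), 22:26 UTC + 10h = 08:26 Norarn Province standard time (rolling into the next day, 28 August 2028).
Daylight saving runs 14 April – 2 September; the standard-time date in Norarn Province, 28 August 2028, is inside that window, so Norarn Province is at UTC+11:00.
22:26 UTC + 11h = 09:26 local (rolling into the next day, 28 August 2028).

09:26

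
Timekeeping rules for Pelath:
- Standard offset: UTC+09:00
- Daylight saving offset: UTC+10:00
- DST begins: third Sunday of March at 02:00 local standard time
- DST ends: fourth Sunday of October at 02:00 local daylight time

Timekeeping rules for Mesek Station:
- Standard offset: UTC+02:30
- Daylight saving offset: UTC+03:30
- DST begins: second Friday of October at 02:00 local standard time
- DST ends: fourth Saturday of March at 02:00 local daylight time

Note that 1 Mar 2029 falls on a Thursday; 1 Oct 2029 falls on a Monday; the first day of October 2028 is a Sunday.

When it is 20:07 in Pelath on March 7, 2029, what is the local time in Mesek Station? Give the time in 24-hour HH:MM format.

1 March 2029 is a Thursday, so the first Sunday is March 4 and the third is March 18.
1 October 2029 is a Monday, so the first Sunday is October 7 and the fourth is October 28.
Daylight saving runs 18 March – 28 October; March 7, 2029 is outside that window, so Pelath is on standard time at UTC+09:00.
20:07 Pelath − 9h = 11:07 UTC.
1 October 2028 is a Sunday, so the first Friday is October 6 and the second is October 13.
1 March 2029 is a Thursday, so the first Saturday is March 3 and the fourth is March 24.
At the standard offset (UTC+02:30), 11:07 UTC + 2h30m = 13:37 Mesek Station standard time.
Daylight saving runs 13 October 2028 – 24 March 2029; the standard-time date in Mesek Station, March 7, 2029, is inside that window, so Mesek Station is at UTC+03:30.
11:07 UTC + 3h30m = 14:37 Mesek Station.

14:37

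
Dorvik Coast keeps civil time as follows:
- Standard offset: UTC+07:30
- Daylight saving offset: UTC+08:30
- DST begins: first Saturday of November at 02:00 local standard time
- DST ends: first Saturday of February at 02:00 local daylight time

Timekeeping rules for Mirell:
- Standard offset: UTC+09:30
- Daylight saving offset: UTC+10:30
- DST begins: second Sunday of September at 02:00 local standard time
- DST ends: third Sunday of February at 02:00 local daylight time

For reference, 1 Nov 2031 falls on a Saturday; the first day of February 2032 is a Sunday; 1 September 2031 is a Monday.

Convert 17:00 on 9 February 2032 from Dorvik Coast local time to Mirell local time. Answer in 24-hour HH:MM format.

1 November 2031 is a Saturday, so the first Saturday is November 1.
1 February 2032 is a Sunday, so the first Saturday is February 7.
9 February 2032 is outside the daylight-saving period (1 November 2031 – 7 February 2032), so Dorvik Coast is on standard time, UTC+07:30.
17:00 Dorvik Coast − 7h30m = 09:30 UTC.
1 September 2031 is a Monday, so the first Sunday is September 7 and the second is September 14.
1 February 2032 is a Sunday, so the first Sunday is February 1 and the third is February 15.
At the standard offset (UTC+09:30), 09:30 UTC + 9h30m = 19:00 Mirell standard time.
The standard-time date in Mirell, 9 February 2032, lies within the daylight-saving period (14 September 2031 – 15 February 2032), so Mirell is on daylight time, UTC+10:30.
09:30 UTC + 10h30m = 20:00 Mirell.

20:00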